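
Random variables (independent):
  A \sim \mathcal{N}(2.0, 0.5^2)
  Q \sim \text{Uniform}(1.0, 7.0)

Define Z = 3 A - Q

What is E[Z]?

E[Z] = 3*E[A] - 1*E[Q]
E[A] = 2
E[Q] = 4
E[Z] = 3*2 - 1*4 = 2

2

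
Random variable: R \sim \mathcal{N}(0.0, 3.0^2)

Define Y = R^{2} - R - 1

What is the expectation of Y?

E[Y] = 1*E[R²] - 1*E[R] - 1
E[R] = 0
E[R²] = Var(R) + (E[R])² = 9 + 0 = 9
E[Y] = 1*9 - 1*0 - 1 = 8

8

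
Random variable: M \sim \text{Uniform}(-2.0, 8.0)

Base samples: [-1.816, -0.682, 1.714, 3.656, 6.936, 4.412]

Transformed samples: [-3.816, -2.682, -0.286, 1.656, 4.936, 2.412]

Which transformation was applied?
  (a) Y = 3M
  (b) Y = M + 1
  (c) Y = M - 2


Checking option (c) Y = M - 2:
  M = -1.816 -> Y = -3.816 ✓
  M = -0.682 -> Y = -2.682 ✓
  M = 1.714 -> Y = -0.286 ✓
All samples match this transformation.

(c) M - 2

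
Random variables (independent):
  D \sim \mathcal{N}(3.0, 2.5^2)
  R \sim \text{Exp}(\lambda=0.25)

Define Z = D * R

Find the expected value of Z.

For independent RVs: E[XY] = E[X]*E[Y]
E[D] = 3
E[R] = 4
E[Z] = 3 * 4 = 12

12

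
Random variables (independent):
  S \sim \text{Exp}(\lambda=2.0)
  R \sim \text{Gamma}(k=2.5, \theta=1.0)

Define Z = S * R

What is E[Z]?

For independent RVs: E[XY] = E[X]*E[Y]
E[S] = 0.5
E[R] = 2.5
E[Z] = 0.5 * 2.5 = 1.25

1.25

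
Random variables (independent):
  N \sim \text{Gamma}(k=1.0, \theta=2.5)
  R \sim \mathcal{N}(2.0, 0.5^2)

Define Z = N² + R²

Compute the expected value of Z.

E[Z] = E[N²] + E[R²]
E[N²] = Var(N) + E[N]² = 6.25 + 6.25 = 12.5
E[R²] = Var(R) + E[R]² = 0.25 + 4 = 4.25
E[Z] = 12.5 + 4.25 = 16.75

16.75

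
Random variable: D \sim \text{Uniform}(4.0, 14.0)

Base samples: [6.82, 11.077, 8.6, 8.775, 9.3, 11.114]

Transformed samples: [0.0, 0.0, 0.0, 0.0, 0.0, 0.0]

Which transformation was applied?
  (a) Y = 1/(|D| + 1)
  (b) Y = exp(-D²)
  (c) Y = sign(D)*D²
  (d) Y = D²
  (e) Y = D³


Checking option (b) Y = exp(-D²):
  D = 6.82 -> Y = 0.0 ✓
  D = 11.077 -> Y = 0.0 ✓
  D = 8.6 -> Y = 0.0 ✓
All samples match this transformation.

(b) exp(-D²)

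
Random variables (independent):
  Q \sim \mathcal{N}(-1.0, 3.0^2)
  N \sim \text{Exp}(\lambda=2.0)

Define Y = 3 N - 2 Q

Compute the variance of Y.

For independent RVs: Var(aX + bY) = a²Var(X) + b²Var(Y)
Var(Q) = 9
Var(N) = 0.25
Var(Y) = (-2)²*9 + 3²*0.25
= 4*9 + 9*0.25 = 38.25

38.25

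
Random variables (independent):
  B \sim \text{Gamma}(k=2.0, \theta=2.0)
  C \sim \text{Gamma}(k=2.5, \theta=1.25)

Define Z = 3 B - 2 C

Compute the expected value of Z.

E[Z] = 3*E[B] - 2*E[C]
E[B] = 4
E[C] = 3.125
E[Z] = 3*4 - 2*3.125 = 5.75

5.75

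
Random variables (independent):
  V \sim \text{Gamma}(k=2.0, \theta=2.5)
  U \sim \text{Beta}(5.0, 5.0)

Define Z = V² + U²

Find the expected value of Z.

E[Z] = E[V²] + E[U²]
E[V²] = Var(V) + E[V]² = 12.5 + 25 = 37.5
E[U²] = Var(U) + E[U]² = 0.022727273 + 0.25 = 0.27272727
E[Z] = 37.5 + 0.27272727 = 37.772727

37.772727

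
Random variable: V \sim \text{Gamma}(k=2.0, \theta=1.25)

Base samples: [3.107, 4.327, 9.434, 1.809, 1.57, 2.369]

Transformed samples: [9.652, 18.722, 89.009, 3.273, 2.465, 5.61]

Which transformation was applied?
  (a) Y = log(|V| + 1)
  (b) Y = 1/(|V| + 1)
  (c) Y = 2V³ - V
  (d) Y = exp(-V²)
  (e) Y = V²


Checking option (e) Y = V²:
  V = 3.107 -> Y = 9.652 ✓
  V = 4.327 -> Y = 18.722 ✓
  V = 9.434 -> Y = 89.009 ✓
All samples match this transformation.

(e) V²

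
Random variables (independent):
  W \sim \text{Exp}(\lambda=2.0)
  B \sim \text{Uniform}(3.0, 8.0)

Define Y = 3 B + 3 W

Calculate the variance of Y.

For independent RVs: Var(aX + bY) = a²Var(X) + b²Var(Y)
Var(W) = 0.25
Var(B) = 2.0833333
Var(Y) = 3²*0.25 + 3²*2.0833333
= 9*0.25 + 9*2.0833333 = 21

21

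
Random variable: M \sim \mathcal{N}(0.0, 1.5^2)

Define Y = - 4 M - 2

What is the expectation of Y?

For Y = -4M - 2:
E[Y] = -4 * E[M] - 2
E[M] = 0.0 = 0
E[Y] = -4 * 0 - 2 = -2

-2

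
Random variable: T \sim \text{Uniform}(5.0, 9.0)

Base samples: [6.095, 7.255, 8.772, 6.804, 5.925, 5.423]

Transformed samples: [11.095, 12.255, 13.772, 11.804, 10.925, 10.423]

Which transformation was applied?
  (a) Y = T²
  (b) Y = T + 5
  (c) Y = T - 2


Checking option (b) Y = T + 5:
  T = 6.095 -> Y = 11.095 ✓
  T = 7.255 -> Y = 12.255 ✓
  T = 8.772 -> Y = 13.772 ✓
All samples match this transformation.

(b) T + 5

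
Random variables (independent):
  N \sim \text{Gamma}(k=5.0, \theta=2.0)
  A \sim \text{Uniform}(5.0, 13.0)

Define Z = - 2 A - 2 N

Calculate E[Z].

E[Z] = -2*E[N] - 2*E[A]
E[N] = 10
E[A] = 9
E[Z] = -2*10 - 2*9 = -38

-38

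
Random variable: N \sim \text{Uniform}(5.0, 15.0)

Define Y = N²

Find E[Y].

E[N²] = Var(N) + (E[N])² = 8.3333333 + 100 = 108.33333

108.33333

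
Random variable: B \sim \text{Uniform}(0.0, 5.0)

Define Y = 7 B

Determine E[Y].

For Y = 7B:
E[Y] = 7 * E[B]
E[B] = (0 + 5)/2 = 2.5
E[Y] = 7 * 2.5 = 17.5

17.5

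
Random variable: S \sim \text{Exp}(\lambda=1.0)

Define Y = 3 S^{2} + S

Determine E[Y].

E[Y] = 3*E[S²] + 1*E[S]
E[S] = 1
E[S²] = Var(S) + (E[S])² = 1 + 1 = 2
E[Y] = 3*2 + 1*1 = 7

7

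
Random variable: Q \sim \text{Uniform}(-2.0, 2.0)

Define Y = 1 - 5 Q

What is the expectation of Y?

For Y = -5Q + 1:
E[Y] = -5 * E[Q] + 1
E[Q] = (-2 + 2)/2 = 0
E[Y] = -5 * 0 + 1 = 1

1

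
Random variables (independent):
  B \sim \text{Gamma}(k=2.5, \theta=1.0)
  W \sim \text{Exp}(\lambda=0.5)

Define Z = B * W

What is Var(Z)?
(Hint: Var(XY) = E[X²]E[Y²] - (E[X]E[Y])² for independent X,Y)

Var(XY) = E[X²]E[Y²] - (E[X]E[Y])²
E[B] = 2.5, Var(B) = 2.5
E[W] = 2, Var(W) = 4
E[B²] = 2.5 + 2.5² = 8.75
E[W²] = 4 + 2² = 8
Var(Z) = 8.75*8 - (2.5*2)²
= 70 - 25 = 45

45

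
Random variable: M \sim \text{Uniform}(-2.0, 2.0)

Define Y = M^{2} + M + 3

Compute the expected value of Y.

E[Y] = 1*E[M²] + 1*E[M] + 3
E[M] = 0
E[M²] = Var(M) + (E[M])² = 1.3333333 + 0 = 1.3333333
E[Y] = 1*1.3333333 + 1*0 + 3 = 4.3333333

4.3333333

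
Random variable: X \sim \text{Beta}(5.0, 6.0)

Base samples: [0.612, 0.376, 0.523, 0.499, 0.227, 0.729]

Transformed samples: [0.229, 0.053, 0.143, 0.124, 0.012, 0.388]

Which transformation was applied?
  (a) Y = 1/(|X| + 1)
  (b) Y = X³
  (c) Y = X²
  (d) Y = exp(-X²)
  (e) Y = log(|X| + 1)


Checking option (b) Y = X³:
  X = 0.612 -> Y = 0.229 ✓
  X = 0.376 -> Y = 0.053 ✓
  X = 0.523 -> Y = 0.143 ✓
All samples match this transformation.

(b) X³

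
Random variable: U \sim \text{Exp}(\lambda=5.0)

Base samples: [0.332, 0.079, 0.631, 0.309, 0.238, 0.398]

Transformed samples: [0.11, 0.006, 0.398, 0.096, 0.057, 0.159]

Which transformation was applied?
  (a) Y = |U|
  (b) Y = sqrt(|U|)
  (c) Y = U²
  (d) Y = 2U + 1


Checking option (c) Y = U²:
  U = 0.332 -> Y = 0.11 ✓
  U = 0.079 -> Y = 0.006 ✓
  U = 0.631 -> Y = 0.398 ✓
All samples match this transformation.

(c) U²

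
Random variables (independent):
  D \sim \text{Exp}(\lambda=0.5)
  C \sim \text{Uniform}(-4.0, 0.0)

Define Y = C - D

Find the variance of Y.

For independent RVs: Var(aX + bY) = a²Var(X) + b²Var(Y)
Var(D) = 4
Var(C) = 1.3333333
Var(Y) = (-1)²*4 + 1²*1.3333333
= 1*4 + 1*1.3333333 = 5.3333333

5.3333333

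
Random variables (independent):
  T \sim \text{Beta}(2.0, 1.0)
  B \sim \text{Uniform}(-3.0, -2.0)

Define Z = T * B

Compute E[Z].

For independent RVs: E[XY] = E[X]*E[Y]
E[T] = 0.66666667
E[B] = -2.5
E[Z] = 0.66666667 * (-2.5) = -1.6666667

-1.6666667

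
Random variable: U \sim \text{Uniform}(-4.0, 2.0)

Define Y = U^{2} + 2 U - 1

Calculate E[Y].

E[Y] = 1*E[U²] + 2*E[U] - 1
E[U] = -1
E[U²] = Var(U) + (E[U])² = 3 + 1 = 4
E[Y] = 1*4 + 2*(-1) - 1 = 1

1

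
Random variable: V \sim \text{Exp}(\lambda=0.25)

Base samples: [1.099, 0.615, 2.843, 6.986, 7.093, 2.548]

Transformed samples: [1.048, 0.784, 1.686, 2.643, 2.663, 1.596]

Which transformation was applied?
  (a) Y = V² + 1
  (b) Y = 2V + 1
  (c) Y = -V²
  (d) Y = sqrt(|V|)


Checking option (d) Y = sqrt(|V|):
  V = 1.099 -> Y = 1.048 ✓
  V = 0.615 -> Y = 0.784 ✓
  V = 2.843 -> Y = 1.686 ✓
All samples match this transformation.

(d) sqrt(|V|)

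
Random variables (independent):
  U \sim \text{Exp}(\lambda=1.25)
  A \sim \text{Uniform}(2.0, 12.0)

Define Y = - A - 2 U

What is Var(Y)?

For independent RVs: Var(aX + bY) = a²Var(X) + b²Var(Y)
Var(U) = 0.64
Var(A) = 8.3333333
Var(Y) = (-2)²*0.64 + (-1)²*8.3333333
= 4*0.64 + 1*8.3333333 = 10.893333

10.893333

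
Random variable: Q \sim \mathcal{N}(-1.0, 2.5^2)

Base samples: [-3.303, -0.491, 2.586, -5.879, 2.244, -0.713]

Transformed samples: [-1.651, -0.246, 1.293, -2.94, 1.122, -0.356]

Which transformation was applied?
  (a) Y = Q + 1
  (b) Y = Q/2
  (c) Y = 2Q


Checking option (b) Y = Q/2:
  Q = -3.303 -> Y = -1.651 ✓
  Q = -0.491 -> Y = -0.246 ✓
  Q = 2.586 -> Y = 1.293 ✓
All samples match this transformation.

(b) Q/2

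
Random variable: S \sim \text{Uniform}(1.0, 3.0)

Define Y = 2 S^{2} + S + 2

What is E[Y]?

E[Y] = 2*E[S²] + 1*E[S] + 2
E[S] = 2
E[S²] = Var(S) + (E[S])² = 0.33333333 + 4 = 4.3333333
E[Y] = 2*4.3333333 + 1*2 + 2 = 12.666667

12.666667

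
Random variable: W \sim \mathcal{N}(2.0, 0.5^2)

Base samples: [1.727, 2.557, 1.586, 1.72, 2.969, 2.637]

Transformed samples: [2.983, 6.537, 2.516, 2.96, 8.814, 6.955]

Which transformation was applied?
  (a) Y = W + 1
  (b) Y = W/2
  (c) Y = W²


Checking option (c) Y = W²:
  W = 1.727 -> Y = 2.983 ✓
  W = 2.557 -> Y = 6.537 ✓
  W = 1.586 -> Y = 2.516 ✓
All samples match this transformation.

(c) W²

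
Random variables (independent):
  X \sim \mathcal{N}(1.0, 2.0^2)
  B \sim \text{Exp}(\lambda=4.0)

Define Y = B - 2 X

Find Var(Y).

For independent RVs: Var(aX + bY) = a²Var(X) + b²Var(Y)
Var(X) = 4
Var(B) = 0.0625
Var(Y) = (-2)²*4 + 1²*0.0625
= 4*4 + 1*0.0625 = 16.0625

16.0625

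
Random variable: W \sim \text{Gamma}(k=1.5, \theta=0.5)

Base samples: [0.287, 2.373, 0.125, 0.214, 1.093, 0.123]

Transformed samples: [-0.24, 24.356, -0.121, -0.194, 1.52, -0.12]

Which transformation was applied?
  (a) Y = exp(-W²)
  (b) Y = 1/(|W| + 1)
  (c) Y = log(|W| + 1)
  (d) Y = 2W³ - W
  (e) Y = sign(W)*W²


Checking option (d) Y = 2W³ - W:
  W = 0.287 -> Y = -0.24 ✓
  W = 2.373 -> Y = 24.356 ✓
  W = 0.125 -> Y = -0.121 ✓
All samples match this transformation.

(d) 2W³ - W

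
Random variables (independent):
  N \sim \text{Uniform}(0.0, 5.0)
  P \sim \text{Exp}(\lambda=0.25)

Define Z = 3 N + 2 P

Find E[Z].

E[Z] = 3*E[N] + 2*E[P]
E[N] = 2.5
E[P] = 4
E[Z] = 3*2.5 + 2*4 = 15.5

15.5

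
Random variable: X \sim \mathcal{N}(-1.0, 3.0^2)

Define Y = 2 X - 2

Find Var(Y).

For Y = aX + b: Var(Y) = a² * Var(X)
Var(X) = 3.0^2 = 9
Var(Y) = 2² * 9 = 4 * 9 = 36

36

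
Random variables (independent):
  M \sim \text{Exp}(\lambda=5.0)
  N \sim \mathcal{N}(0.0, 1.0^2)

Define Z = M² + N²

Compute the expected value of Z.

E[Z] = E[M²] + E[N²]
E[M²] = Var(M) + E[M]² = 0.04 + 0.04 = 0.08
E[N²] = Var(N) + E[N]² = 1 + 0 = 1
E[Z] = 0.08 + 1 = 1.08

1.08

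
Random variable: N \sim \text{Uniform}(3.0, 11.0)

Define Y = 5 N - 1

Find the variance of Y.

For Y = aN + b: Var(Y) = a² * Var(N)
Var(N) = (11 - 3)^2/12 = 5.3333333
Var(Y) = 5² * 5.3333333 = 25 * 5.3333333 = 133.33333

133.33333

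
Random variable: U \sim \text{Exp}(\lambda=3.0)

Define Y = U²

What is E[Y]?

E[U²] = Var(U) + (E[U])² = 0.11111111 + 0.11111111 = 0.22222222

0.22222222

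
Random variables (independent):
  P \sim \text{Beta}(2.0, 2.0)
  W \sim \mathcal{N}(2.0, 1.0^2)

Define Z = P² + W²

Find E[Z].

E[Z] = E[P²] + E[W²]
E[P²] = Var(P) + E[P]² = 0.05 + 0.25 = 0.3
E[W²] = Var(W) + E[W]² = 1 + 4 = 5
E[Z] = 0.3 + 5 = 5.3

5.3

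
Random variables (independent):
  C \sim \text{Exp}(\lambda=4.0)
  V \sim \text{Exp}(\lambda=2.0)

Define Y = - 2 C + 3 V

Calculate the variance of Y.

For independent RVs: Var(aX + bY) = a²Var(X) + b²Var(Y)
Var(C) = 0.0625
Var(V) = 0.25
Var(Y) = (-2)²*0.0625 + 3²*0.25
= 4*0.0625 + 9*0.25 = 2.5

2.5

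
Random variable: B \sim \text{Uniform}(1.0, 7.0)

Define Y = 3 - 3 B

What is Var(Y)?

For Y = aB + b: Var(Y) = a² * Var(B)
Var(B) = (7 - 1)^2/12 = 3
Var(Y) = (-3)² * 3 = 9 * 3 = 27

27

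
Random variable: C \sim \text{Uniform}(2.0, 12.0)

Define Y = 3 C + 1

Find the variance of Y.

For Y = aC + b: Var(Y) = a² * Var(C)
Var(C) = (12 - 2)^2/12 = 8.3333333
Var(Y) = 3² * 8.3333333 = 9 * 8.3333333 = 75

75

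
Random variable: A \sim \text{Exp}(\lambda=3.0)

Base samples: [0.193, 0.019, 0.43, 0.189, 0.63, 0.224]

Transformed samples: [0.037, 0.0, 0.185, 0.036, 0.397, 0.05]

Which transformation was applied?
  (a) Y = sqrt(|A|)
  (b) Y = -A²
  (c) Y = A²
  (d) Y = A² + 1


Checking option (c) Y = A²:
  A = 0.193 -> Y = 0.037 ✓
  A = 0.019 -> Y = 0.0 ✓
  A = 0.43 -> Y = 0.185 ✓
All samples match this transformation.

(c) A²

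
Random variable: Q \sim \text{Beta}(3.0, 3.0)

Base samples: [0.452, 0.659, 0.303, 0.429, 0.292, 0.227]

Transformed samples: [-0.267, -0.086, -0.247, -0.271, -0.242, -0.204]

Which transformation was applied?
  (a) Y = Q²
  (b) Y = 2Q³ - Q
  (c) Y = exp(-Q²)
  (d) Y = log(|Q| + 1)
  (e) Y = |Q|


Checking option (b) Y = 2Q³ - Q:
  Q = 0.452 -> Y = -0.267 ✓
  Q = 0.659 -> Y = -0.086 ✓
  Q = 0.303 -> Y = -0.247 ✓
All samples match this transformation.

(b) 2Q³ - Q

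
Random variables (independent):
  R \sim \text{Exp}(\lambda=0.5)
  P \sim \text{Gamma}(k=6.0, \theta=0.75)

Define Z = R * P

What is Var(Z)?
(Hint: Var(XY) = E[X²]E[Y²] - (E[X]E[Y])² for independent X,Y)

Var(XY) = E[X²]E[Y²] - (E[X]E[Y])²
E[R] = 2, Var(R) = 4
E[P] = 4.5, Var(P) = 3.375
E[R²] = 4 + 2² = 8
E[P²] = 3.375 + 4.5² = 23.625
Var(Z) = 8*23.625 - (2*4.5)²
= 189 - 81 = 108

108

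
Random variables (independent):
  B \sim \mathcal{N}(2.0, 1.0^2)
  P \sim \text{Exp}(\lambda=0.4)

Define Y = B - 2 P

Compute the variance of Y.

For independent RVs: Var(aX + bY) = a²Var(X) + b²Var(Y)
Var(B) = 1
Var(P) = 6.25
Var(Y) = 1²*1 + (-2)²*6.25
= 1*1 + 4*6.25 = 26

26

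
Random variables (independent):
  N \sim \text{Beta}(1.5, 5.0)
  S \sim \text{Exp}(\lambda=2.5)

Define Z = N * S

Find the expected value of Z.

For independent RVs: E[XY] = E[X]*E[Y]
E[N] = 0.23076923
E[S] = 0.4
E[Z] = 0.23076923 * 0.4 = 0.092307692

0.092307692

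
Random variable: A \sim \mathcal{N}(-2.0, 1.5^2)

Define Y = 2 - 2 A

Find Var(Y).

For Y = aA + b: Var(Y) = a² * Var(A)
Var(A) = 1.5^2 = 2.25
Var(Y) = (-2)² * 2.25 = 4 * 2.25 = 9

9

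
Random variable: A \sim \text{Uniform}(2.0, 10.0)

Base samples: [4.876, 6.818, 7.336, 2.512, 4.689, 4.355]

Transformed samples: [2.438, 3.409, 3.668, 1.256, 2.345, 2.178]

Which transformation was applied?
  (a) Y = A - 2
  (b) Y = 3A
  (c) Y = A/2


Checking option (c) Y = A/2:
  A = 4.876 -> Y = 2.438 ✓
  A = 6.818 -> Y = 3.409 ✓
  A = 7.336 -> Y = 3.668 ✓
All samples match this transformation.

(c) A/2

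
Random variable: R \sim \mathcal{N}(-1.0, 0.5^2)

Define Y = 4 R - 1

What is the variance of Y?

For Y = aR + b: Var(Y) = a² * Var(R)
Var(R) = 0.5^2 = 0.25
Var(Y) = 4² * 0.25 = 16 * 0.25 = 4

4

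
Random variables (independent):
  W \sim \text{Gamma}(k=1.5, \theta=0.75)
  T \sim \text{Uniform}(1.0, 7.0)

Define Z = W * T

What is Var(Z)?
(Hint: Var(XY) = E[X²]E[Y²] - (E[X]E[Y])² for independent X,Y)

Var(XY) = E[X²]E[Y²] - (E[X]E[Y])²
E[W] = 1.125, Var(W) = 0.84375
E[T] = 4, Var(T) = 3
E[W²] = 0.84375 + 1.125² = 2.109375
E[T²] = 3 + 4² = 19
Var(Z) = 2.109375*19 - (1.125*4)²
= 40.078125 - 20.25 = 19.828125

19.828125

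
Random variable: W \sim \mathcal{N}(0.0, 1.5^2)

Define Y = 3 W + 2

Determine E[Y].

For Y = 3W + 2:
E[Y] = 3 * E[W] + 2
E[W] = 0.0 = 0
E[Y] = 3 * 0 + 2 = 2

2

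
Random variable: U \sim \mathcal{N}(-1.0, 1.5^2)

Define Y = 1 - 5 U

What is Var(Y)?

For Y = aU + b: Var(Y) = a² * Var(U)
Var(U) = 1.5^2 = 2.25
Var(Y) = (-5)² * 2.25 = 25 * 2.25 = 56.25

56.25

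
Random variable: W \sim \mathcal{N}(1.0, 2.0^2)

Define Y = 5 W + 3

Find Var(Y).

For Y = aW + b: Var(Y) = a² * Var(W)
Var(W) = 2.0^2 = 4
Var(Y) = 5² * 4 = 25 * 4 = 100

100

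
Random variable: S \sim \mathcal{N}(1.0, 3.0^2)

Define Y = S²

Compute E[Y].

Using E[X²] = Var(X) + (E[X])²:
E[S] = 1
Var(S) = 3.0^2 = 9
E[S²] = 9 + 1² = 9 + 1 = 10

10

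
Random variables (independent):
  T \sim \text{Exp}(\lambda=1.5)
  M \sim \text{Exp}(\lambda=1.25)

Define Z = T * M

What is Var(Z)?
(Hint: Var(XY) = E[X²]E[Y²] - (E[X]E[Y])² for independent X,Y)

Var(XY) = E[X²]E[Y²] - (E[X]E[Y])²
E[T] = 0.66666667, Var(T) = 0.44444444
E[M] = 0.8, Var(M) = 0.64
E[T²] = 0.44444444 + 0.66666667² = 0.88888889
E[M²] = 0.64 + 0.8² = 1.28
Var(Z) = 0.88888889*1.28 - (0.66666667*0.8)²
= 1.1377778 - 0.28444444 = 0.85333333

0.85333333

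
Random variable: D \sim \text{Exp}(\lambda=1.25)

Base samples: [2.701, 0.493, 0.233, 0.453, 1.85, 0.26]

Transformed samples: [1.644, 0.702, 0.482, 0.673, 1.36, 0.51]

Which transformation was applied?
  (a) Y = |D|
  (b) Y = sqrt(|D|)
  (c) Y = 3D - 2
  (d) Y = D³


Checking option (b) Y = sqrt(|D|):
  D = 2.701 -> Y = 1.644 ✓
  D = 0.493 -> Y = 0.702 ✓
  D = 0.233 -> Y = 0.482 ✓
All samples match this transformation.

(b) sqrt(|D|)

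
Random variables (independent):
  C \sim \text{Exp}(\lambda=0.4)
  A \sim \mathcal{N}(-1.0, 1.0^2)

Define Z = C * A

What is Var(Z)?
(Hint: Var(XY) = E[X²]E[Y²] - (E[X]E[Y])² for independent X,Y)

Var(XY) = E[X²]E[Y²] - (E[X]E[Y])²
E[C] = 2.5, Var(C) = 6.25
E[A] = -1, Var(A) = 1
E[C²] = 6.25 + 2.5² = 12.5
E[A²] = 1 + (-1)² = 2
Var(Z) = 12.5*2 - (2.5*(-1))²
= 25 - 6.25 = 18.75

18.75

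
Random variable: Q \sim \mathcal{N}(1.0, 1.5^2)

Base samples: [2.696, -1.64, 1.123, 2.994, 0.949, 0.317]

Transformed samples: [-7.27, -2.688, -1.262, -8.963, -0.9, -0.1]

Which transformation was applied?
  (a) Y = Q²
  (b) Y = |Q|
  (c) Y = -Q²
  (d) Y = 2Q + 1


Checking option (c) Y = -Q²:
  Q = 2.696 -> Y = -7.27 ✓
  Q = -1.64 -> Y = -2.688 ✓
  Q = 1.123 -> Y = -1.262 ✓
All samples match this transformation.

(c) -Q²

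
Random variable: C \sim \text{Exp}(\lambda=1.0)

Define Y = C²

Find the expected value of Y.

E[C²] = Var(C) + (E[C])² = 1 + 1 = 2

2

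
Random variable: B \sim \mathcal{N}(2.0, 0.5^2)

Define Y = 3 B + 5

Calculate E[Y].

For Y = 3B + 5:
E[Y] = 3 * E[B] + 5
E[B] = 2.0 = 2
E[Y] = 3 * 2 + 5 = 11

11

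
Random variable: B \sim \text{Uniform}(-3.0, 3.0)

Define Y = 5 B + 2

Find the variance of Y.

For Y = aB + b: Var(Y) = a² * Var(B)
Var(B) = (3 + 3)^2/12 = 3
Var(Y) = 5² * 3 = 25 * 3 = 75

75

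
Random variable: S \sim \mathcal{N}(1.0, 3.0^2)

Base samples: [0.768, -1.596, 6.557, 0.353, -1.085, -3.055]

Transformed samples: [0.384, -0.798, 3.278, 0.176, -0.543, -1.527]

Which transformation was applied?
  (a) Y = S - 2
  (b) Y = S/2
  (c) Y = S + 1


Checking option (b) Y = S/2:
  S = 0.768 -> Y = 0.384 ✓
  S = -1.596 -> Y = -0.798 ✓
  S = 6.557 -> Y = 3.278 ✓
All samples match this transformation.

(b) S/2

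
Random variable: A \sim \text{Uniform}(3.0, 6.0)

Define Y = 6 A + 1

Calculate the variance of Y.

For Y = aA + b: Var(Y) = a² * Var(A)
Var(A) = (6 - 3)^2/12 = 0.75
Var(Y) = 6² * 0.75 = 36 * 0.75 = 27

27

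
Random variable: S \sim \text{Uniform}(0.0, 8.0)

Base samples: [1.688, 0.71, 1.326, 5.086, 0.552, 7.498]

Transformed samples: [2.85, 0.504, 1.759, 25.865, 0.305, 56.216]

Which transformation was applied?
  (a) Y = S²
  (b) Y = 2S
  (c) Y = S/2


Checking option (a) Y = S²:
  S = 1.688 -> Y = 2.85 ✓
  S = 0.71 -> Y = 0.504 ✓
  S = 1.326 -> Y = 1.759 ✓
All samples match this transformation.

(a) S²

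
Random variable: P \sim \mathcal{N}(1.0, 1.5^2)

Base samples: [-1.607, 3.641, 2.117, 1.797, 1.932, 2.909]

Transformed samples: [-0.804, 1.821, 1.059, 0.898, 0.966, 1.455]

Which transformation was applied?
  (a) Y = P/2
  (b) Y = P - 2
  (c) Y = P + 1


Checking option (a) Y = P/2:
  P = -1.607 -> Y = -0.804 ✓
  P = 3.641 -> Y = 1.821 ✓
  P = 2.117 -> Y = 1.059 ✓
All samples match this transformation.

(a) P/2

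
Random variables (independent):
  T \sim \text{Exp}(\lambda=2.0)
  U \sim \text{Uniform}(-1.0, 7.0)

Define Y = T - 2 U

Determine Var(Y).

For independent RVs: Var(aX + bY) = a²Var(X) + b²Var(Y)
Var(T) = 0.25
Var(U) = 5.3333333
Var(Y) = 1²*0.25 + (-2)²*5.3333333
= 1*0.25 + 4*5.3333333 = 21.583333

21.583333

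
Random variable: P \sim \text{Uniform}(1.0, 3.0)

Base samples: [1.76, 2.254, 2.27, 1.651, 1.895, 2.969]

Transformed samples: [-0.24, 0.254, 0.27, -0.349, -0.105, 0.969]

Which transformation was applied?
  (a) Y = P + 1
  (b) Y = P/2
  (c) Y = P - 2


Checking option (c) Y = P - 2:
  P = 1.76 -> Y = -0.24 ✓
  P = 2.254 -> Y = 0.254 ✓
  P = 2.27 -> Y = 0.27 ✓
All samples match this transformation.

(c) P - 2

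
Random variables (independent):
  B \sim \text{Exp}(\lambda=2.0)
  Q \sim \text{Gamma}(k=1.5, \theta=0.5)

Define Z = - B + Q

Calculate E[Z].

E[Z] = -1*E[B] + 1*E[Q]
E[B] = 0.5
E[Q] = 0.75
E[Z] = -1*0.5 + 1*0.75 = 0.25

0.25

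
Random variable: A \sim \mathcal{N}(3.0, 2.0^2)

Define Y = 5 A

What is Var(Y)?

For Y = aA + b: Var(Y) = a² * Var(A)
Var(A) = 2.0^2 = 4
Var(Y) = 5² * 4 = 25 * 4 = 100

100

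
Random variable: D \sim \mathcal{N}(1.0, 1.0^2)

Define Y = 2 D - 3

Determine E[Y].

For Y = 2D - 3:
E[Y] = 2 * E[D] - 3
E[D] = 1.0 = 1
E[Y] = 2 * 1 - 3 = -1

-1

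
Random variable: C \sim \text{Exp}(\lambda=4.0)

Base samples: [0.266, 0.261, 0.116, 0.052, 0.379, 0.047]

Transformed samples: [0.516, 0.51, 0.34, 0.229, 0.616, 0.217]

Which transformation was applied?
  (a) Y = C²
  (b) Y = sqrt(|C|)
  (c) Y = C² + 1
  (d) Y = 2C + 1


Checking option (b) Y = sqrt(|C|):
  C = 0.266 -> Y = 0.516 ✓
  C = 0.261 -> Y = 0.51 ✓
  C = 0.116 -> Y = 0.34 ✓
All samples match this transformation.

(b) sqrt(|C|)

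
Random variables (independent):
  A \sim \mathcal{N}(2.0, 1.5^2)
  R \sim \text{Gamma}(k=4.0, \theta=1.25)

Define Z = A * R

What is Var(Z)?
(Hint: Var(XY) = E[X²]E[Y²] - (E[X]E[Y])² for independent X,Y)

Var(XY) = E[X²]E[Y²] - (E[X]E[Y])²
E[A] = 2, Var(A) = 2.25
E[R] = 5, Var(R) = 6.25
E[A²] = 2.25 + 2² = 6.25
E[R²] = 6.25 + 5² = 31.25
Var(Z) = 6.25*31.25 - (2*5)²
= 195.3125 - 100 = 95.3125

95.3125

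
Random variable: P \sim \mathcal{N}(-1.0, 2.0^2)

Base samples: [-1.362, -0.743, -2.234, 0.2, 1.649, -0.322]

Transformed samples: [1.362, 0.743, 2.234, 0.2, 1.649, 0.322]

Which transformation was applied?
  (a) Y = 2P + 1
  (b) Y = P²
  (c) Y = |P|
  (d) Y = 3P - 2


Checking option (c) Y = |P|:
  P = -1.362 -> Y = 1.362 ✓
  P = -0.743 -> Y = 0.743 ✓
  P = -2.234 -> Y = 2.234 ✓
All samples match this transformation.

(c) |P|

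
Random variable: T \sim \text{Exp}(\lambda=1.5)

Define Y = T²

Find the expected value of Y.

Using E[X²] = Var(X) + (E[X])²:
E[T] = 0.66666667
Var(T) = 1/1.5^2 = 0.44444444
E[T²] = 0.44444444 + 0.66666667² = 0.44444444 + 0.44444444 = 0.88888889

0.88888889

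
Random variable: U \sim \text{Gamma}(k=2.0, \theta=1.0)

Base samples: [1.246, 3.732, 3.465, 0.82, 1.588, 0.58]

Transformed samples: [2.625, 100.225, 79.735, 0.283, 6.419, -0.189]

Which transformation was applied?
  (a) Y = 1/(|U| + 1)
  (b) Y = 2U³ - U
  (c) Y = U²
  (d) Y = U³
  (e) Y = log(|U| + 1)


Checking option (b) Y = 2U³ - U:
  U = 1.246 -> Y = 2.625 ✓
  U = 3.732 -> Y = 100.225 ✓
  U = 3.465 -> Y = 79.735 ✓
All samples match this transformation.

(b) 2U³ - U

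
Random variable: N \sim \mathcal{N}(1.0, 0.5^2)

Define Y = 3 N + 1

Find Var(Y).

For Y = aN + b: Var(Y) = a² * Var(N)
Var(N) = 0.5^2 = 0.25
Var(Y) = 3² * 0.25 = 9 * 0.25 = 2.25

2.25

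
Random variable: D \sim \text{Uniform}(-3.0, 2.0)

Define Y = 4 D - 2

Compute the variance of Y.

For Y = aD + b: Var(Y) = a² * Var(D)
Var(D) = (2 + 3)^2/12 = 2.0833333
Var(Y) = 4² * 2.0833333 = 16 * 2.0833333 = 33.333333

33.333333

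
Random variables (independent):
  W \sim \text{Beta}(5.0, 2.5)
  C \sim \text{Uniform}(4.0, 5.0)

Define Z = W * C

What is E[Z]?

For independent RVs: E[XY] = E[X]*E[Y]
E[W] = 0.66666667
E[C] = 4.5
E[Z] = 0.66666667 * 4.5 = 3

3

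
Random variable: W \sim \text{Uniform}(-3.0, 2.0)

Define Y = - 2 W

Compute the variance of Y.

For Y = aW + b: Var(Y) = a² * Var(W)
Var(W) = (2 + 3)^2/12 = 2.0833333
Var(Y) = (-2)² * 2.0833333 = 4 * 2.0833333 = 8.3333333

8.3333333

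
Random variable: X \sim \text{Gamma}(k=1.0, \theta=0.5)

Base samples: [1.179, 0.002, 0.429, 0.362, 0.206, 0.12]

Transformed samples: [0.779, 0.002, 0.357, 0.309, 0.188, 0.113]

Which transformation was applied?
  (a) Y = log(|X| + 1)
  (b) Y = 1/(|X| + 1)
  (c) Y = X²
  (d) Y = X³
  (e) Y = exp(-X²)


Checking option (a) Y = log(|X| + 1):
  X = 1.179 -> Y = 0.779 ✓
  X = 0.002 -> Y = 0.002 ✓
  X = 0.429 -> Y = 0.357 ✓
All samples match this transformation.

(a) log(|X| + 1)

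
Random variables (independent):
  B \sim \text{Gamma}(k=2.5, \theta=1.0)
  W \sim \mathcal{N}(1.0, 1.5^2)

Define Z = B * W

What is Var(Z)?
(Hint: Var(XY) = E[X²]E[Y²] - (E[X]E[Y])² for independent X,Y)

Var(XY) = E[X²]E[Y²] - (E[X]E[Y])²
E[B] = 2.5, Var(B) = 2.5
E[W] = 1, Var(W) = 2.25
E[B²] = 2.5 + 2.5² = 8.75
E[W²] = 2.25 + 1² = 3.25
Var(Z) = 8.75*3.25 - (2.5*1)²
= 28.4375 - 6.25 = 22.1875

22.1875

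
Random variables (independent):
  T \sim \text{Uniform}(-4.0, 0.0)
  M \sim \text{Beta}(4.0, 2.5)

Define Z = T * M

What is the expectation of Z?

For independent RVs: E[XY] = E[X]*E[Y]
E[T] = -2
E[M] = 0.61538462
E[Z] = -2 * 0.61538462 = -1.2307692

-1.2307692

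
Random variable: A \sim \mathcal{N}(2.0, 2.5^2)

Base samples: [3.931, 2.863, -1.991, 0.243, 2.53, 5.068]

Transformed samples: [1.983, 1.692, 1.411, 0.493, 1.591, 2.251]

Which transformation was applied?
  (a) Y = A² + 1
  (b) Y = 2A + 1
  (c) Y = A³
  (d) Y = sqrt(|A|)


Checking option (d) Y = sqrt(|A|):
  A = 3.931 -> Y = 1.983 ✓
  A = 2.863 -> Y = 1.692 ✓
  A = -1.991 -> Y = 1.411 ✓
All samples match this transformation.

(d) sqrt(|A|)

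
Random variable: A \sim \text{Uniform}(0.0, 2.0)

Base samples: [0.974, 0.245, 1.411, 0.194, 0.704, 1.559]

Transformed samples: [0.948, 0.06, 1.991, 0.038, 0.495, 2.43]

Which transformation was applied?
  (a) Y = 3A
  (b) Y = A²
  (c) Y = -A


Checking option (b) Y = A²:
  A = 0.974 -> Y = 0.948 ✓
  A = 0.245 -> Y = 0.06 ✓
  A = 1.411 -> Y = 1.991 ✓
All samples match this transformation.

(b) A²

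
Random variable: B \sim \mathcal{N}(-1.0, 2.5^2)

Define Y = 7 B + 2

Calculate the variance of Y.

For Y = aB + b: Var(Y) = a² * Var(B)
Var(B) = 2.5^2 = 6.25
Var(Y) = 7² * 6.25 = 49 * 6.25 = 306.25

306.25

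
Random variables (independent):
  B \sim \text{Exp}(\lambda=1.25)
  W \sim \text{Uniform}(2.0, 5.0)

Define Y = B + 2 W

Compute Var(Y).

For independent RVs: Var(aX + bY) = a²Var(X) + b²Var(Y)
Var(B) = 0.64
Var(W) = 0.75
Var(Y) = 1²*0.64 + 2²*0.75
= 1*0.64 + 4*0.75 = 3.64

3.64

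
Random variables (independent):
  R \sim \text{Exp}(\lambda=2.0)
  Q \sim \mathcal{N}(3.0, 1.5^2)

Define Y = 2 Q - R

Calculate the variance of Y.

For independent RVs: Var(aX + bY) = a²Var(X) + b²Var(Y)
Var(R) = 0.25
Var(Q) = 2.25
Var(Y) = (-1)²*0.25 + 2²*2.25
= 1*0.25 + 4*2.25 = 9.25

9.25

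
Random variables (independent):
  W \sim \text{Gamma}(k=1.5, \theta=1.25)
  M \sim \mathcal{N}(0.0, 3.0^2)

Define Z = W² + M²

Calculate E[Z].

E[Z] = E[W²] + E[M²]
E[W²] = Var(W) + E[W]² = 2.34375 + 3.515625 = 5.859375
E[M²] = Var(M) + E[M]² = 9 + 0 = 9
E[Z] = 5.859375 + 9 = 14.859375

14.859375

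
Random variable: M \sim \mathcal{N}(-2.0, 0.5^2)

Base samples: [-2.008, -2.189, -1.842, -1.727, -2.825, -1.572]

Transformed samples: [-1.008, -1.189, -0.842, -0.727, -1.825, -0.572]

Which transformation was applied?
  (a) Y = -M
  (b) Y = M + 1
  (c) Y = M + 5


Checking option (b) Y = M + 1:
  M = -2.008 -> Y = -1.008 ✓
  M = -2.189 -> Y = -1.189 ✓
  M = -1.842 -> Y = -0.842 ✓
All samples match this transformation.

(b) M + 1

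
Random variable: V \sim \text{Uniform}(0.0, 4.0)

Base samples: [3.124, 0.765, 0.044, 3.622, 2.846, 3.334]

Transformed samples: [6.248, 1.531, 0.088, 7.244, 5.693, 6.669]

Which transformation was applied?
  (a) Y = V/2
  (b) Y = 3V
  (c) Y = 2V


Checking option (c) Y = 2V:
  V = 3.124 -> Y = 6.248 ✓
  V = 0.765 -> Y = 1.531 ✓
  V = 0.044 -> Y = 0.088 ✓
All samples match this transformation.

(c) 2V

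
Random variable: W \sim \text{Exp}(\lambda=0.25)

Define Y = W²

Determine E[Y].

E[W²] = Var(W) + (E[W])² = 16 + 16 = 32

32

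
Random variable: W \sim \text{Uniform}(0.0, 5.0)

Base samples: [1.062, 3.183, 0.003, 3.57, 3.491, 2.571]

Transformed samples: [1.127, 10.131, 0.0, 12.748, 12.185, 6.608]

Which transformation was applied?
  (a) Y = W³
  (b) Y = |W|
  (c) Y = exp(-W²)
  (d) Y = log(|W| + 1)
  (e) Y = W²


Checking option (e) Y = W²:
  W = 1.062 -> Y = 1.127 ✓
  W = 3.183 -> Y = 10.131 ✓
  W = 0.003 -> Y = 0.0 ✓
All samples match this transformation.

(e) W²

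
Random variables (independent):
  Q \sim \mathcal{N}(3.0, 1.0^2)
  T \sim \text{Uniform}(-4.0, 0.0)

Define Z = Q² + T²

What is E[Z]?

E[Z] = E[Q²] + E[T²]
E[Q²] = Var(Q) + E[Q]² = 1 + 9 = 10
E[T²] = Var(T) + E[T]² = 1.3333333 + 4 = 5.3333333
E[Z] = 10 + 5.3333333 = 15.333333

15.333333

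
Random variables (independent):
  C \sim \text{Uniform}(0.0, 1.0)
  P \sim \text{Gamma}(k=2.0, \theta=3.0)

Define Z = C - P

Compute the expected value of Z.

E[Z] = 1*E[C] - 1*E[P]
E[C] = 0.5
E[P] = 6
E[Z] = 1*0.5 - 1*6 = -5.5

-5.5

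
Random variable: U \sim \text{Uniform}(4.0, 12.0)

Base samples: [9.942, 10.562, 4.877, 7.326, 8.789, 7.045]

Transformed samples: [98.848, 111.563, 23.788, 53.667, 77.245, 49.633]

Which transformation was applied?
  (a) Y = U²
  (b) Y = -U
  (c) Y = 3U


Checking option (a) Y = U²:
  U = 9.942 -> Y = 98.848 ✓
  U = 10.562 -> Y = 111.563 ✓
  U = 4.877 -> Y = 23.788 ✓
All samples match this transformation.

(a) U²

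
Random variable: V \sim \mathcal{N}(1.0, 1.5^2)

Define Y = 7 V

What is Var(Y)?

For Y = aV + b: Var(Y) = a² * Var(V)
Var(V) = 1.5^2 = 2.25
Var(Y) = 7² * 2.25 = 49 * 2.25 = 110.25

110.25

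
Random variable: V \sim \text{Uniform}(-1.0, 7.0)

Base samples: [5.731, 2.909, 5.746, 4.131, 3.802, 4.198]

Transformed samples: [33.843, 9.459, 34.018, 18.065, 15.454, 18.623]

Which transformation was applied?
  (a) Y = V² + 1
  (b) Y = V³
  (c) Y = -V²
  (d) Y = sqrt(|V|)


Checking option (a) Y = V² + 1:
  V = 5.731 -> Y = 33.843 ✓
  V = 2.909 -> Y = 9.459 ✓
  V = 5.746 -> Y = 34.018 ✓
All samples match this transformation.

(a) V² + 1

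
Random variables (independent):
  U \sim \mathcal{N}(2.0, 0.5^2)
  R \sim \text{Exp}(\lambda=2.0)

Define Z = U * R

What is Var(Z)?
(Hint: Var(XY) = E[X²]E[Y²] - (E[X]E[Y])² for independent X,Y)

Var(XY) = E[X²]E[Y²] - (E[X]E[Y])²
E[U] = 2, Var(U) = 0.25
E[R] = 0.5, Var(R) = 0.25
E[U²] = 0.25 + 2² = 4.25
E[R²] = 0.25 + 0.5² = 0.5
Var(Z) = 4.25*0.5 - (2*0.5)²
= 2.125 - 1 = 1.125

1.125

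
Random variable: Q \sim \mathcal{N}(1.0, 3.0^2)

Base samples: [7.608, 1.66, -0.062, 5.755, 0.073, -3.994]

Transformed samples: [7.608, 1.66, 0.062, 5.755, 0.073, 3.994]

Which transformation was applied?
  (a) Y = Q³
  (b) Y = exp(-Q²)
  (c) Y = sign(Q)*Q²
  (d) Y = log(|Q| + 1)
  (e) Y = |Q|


Checking option (e) Y = |Q|:
  Q = 7.608 -> Y = 7.608 ✓
  Q = 1.66 -> Y = 1.66 ✓
  Q = -0.062 -> Y = 0.062 ✓
All samples match this transformation.

(e) |Q|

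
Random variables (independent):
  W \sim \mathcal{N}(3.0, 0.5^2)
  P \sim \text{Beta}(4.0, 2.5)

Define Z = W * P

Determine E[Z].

For independent RVs: E[XY] = E[X]*E[Y]
E[W] = 3
E[P] = 0.61538462
E[Z] = 3 * 0.61538462 = 1.8461538

1.8461538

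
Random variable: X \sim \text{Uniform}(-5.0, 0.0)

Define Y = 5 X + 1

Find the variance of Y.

For Y = aX + b: Var(Y) = a² * Var(X)
Var(X) = (0 + 5)^2/12 = 2.0833333
Var(Y) = 5² * 2.0833333 = 25 * 2.0833333 = 52.083333

52.083333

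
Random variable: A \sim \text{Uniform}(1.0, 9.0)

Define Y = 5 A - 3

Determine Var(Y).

For Y = aA + b: Var(Y) = a² * Var(A)
Var(A) = (9 - 1)^2/12 = 5.3333333
Var(Y) = 5² * 5.3333333 = 25 * 5.3333333 = 133.33333

133.33333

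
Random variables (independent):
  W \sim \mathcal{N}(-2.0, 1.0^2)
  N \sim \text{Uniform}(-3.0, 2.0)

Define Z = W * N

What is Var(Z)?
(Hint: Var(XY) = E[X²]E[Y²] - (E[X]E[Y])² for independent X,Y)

Var(XY) = E[X²]E[Y²] - (E[X]E[Y])²
E[W] = -2, Var(W) = 1
E[N] = -0.5, Var(N) = 2.0833333
E[W²] = 1 + (-2)² = 5
E[N²] = 2.0833333 + (-0.5)² = 2.3333333
Var(Z) = 5*2.3333333 - (-2*(-0.5))²
= 11.666667 - 1 = 10.666667

10.666667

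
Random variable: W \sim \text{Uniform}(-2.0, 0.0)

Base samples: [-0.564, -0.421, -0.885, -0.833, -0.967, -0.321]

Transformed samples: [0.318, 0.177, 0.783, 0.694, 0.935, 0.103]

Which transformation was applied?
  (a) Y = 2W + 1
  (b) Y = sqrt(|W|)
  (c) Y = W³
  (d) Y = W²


Checking option (d) Y = W²:
  W = -0.564 -> Y = 0.318 ✓
  W = -0.421 -> Y = 0.177 ✓
  W = -0.885 -> Y = 0.783 ✓
All samples match this transformation.

(d) W²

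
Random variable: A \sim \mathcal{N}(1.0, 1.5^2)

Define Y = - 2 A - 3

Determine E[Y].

For Y = -2A - 3:
E[Y] = -2 * E[A] - 3
E[A] = 1.0 = 1
E[Y] = -2 * 1 - 3 = -5

-5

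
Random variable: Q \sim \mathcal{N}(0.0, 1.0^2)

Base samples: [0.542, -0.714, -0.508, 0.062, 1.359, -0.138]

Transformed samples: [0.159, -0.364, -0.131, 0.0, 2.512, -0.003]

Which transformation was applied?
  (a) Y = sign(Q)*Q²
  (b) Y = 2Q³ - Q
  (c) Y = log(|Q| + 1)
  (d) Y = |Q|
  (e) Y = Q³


Checking option (e) Y = Q³:
  Q = 0.542 -> Y = 0.159 ✓
  Q = -0.714 -> Y = -0.364 ✓
  Q = -0.508 -> Y = -0.131 ✓
All samples match this transformation.

(e) Q³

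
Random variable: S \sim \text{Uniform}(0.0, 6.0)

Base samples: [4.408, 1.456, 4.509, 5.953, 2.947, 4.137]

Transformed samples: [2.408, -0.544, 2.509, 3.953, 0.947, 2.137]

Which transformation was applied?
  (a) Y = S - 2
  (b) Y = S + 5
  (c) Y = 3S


Checking option (a) Y = S - 2:
  S = 4.408 -> Y = 2.408 ✓
  S = 1.456 -> Y = -0.544 ✓
  S = 4.509 -> Y = 2.509 ✓
All samples match this transformation.

(a) S - 2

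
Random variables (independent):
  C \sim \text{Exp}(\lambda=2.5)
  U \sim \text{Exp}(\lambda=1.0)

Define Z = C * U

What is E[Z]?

For independent RVs: E[XY] = E[X]*E[Y]
E[C] = 0.4
E[U] = 1
E[Z] = 0.4 * 1 = 0.4

0.4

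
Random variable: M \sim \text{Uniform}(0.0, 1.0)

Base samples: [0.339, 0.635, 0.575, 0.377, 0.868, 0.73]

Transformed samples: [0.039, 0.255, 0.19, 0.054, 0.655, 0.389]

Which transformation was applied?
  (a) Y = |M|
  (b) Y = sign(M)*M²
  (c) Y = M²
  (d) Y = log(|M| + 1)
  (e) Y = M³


Checking option (e) Y = M³:
  M = 0.339 -> Y = 0.039 ✓
  M = 0.635 -> Y = 0.255 ✓
  M = 0.575 -> Y = 0.19 ✓
All samples match this transformation.

(e) M³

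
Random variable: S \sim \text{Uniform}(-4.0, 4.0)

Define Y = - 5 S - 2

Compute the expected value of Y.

For Y = -5S - 2:
E[Y] = -5 * E[S] - 2
E[S] = (-4 + 4)/2 = 0
E[Y] = -5 * 0 - 2 = -2

-2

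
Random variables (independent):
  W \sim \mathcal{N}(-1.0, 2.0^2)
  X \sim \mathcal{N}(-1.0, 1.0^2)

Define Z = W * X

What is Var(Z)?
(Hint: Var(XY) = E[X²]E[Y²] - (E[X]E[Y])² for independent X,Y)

Var(XY) = E[X²]E[Y²] - (E[X]E[Y])²
E[W] = -1, Var(W) = 4
E[X] = -1, Var(X) = 1
E[W²] = 4 + (-1)² = 5
E[X²] = 1 + (-1)² = 2
Var(Z) = 5*2 - (-1*(-1))²
= 10 - 1 = 9

9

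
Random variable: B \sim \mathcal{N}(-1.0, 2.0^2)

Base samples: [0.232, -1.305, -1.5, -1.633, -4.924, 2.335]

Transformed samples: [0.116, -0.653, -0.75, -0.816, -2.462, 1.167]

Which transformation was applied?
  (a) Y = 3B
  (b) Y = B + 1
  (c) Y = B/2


Checking option (c) Y = B/2:
  B = 0.232 -> Y = 0.116 ✓
  B = -1.305 -> Y = -0.653 ✓
  B = -1.5 -> Y = -0.75 ✓
All samples match this transformation.

(c) B/2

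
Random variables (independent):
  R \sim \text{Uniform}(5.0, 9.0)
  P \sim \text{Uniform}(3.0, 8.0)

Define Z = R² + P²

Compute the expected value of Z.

E[Z] = E[R²] + E[P²]
E[R²] = Var(R) + E[R]² = 1.3333333 + 49 = 50.333333
E[P²] = Var(P) + E[P]² = 2.0833333 + 30.25 = 32.333333
E[Z] = 50.333333 + 32.333333 = 82.666667

82.666667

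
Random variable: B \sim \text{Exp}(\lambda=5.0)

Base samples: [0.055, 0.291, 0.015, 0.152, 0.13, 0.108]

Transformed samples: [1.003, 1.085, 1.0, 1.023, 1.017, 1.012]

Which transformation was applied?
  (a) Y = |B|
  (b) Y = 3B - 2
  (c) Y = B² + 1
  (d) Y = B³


Checking option (c) Y = B² + 1:
  B = 0.055 -> Y = 1.003 ✓
  B = 0.291 -> Y = 1.085 ✓
  B = 0.015 -> Y = 1.0 ✓
All samples match this transformation.

(c) B² + 1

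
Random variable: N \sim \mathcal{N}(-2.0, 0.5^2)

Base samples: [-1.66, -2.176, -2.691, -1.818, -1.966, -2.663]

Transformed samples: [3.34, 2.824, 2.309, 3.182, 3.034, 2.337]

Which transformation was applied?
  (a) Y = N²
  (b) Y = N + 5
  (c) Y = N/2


Checking option (b) Y = N + 5:
  N = -1.66 -> Y = 3.34 ✓
  N = -2.176 -> Y = 2.824 ✓
  N = -2.691 -> Y = 2.309 ✓
All samples match this transformation.

(b) N + 5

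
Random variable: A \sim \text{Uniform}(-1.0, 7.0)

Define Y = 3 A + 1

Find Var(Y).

For Y = aA + b: Var(Y) = a² * Var(A)
Var(A) = (7 + 1)^2/12 = 5.3333333
Var(Y) = 3² * 5.3333333 = 9 * 5.3333333 = 48

48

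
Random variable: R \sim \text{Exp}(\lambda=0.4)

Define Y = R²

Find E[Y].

Using E[X²] = Var(X) + (E[X])²:
E[R] = 2.5
Var(R) = 1/0.4^2 = 6.25
E[R²] = 6.25 + 2.5² = 6.25 + 6.25 = 12.5

12.5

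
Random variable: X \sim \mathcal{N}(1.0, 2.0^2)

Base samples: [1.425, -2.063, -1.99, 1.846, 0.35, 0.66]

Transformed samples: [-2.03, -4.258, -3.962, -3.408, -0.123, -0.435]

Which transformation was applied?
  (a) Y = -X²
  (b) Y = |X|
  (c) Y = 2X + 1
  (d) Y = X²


Checking option (a) Y = -X²:
  X = 1.425 -> Y = -2.03 ✓
  X = -2.063 -> Y = -4.258 ✓
  X = -1.99 -> Y = -3.962 ✓
All samples match this transformation.

(a) -X²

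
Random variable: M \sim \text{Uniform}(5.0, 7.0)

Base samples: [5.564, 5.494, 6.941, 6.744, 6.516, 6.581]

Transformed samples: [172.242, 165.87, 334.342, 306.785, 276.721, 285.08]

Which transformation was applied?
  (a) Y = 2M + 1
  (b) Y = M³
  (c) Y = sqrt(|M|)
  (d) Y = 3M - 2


Checking option (b) Y = M³:
  M = 5.564 -> Y = 172.242 ✓
  M = 5.494 -> Y = 165.87 ✓
  M = 6.941 -> Y = 334.342 ✓
All samples match this transformation.

(b) M³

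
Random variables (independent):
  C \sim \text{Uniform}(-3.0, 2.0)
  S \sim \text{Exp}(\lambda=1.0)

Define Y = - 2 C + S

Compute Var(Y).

For independent RVs: Var(aX + bY) = a²Var(X) + b²Var(Y)
Var(C) = 2.0833333
Var(S) = 1
Var(Y) = (-2)²*2.0833333 + 1²*1
= 4*2.0833333 + 1*1 = 9.3333333

9.3333333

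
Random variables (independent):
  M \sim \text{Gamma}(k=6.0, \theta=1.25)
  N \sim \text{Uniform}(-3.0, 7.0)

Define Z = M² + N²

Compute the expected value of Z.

E[Z] = E[M²] + E[N²]
E[M²] = Var(M) + E[M]² = 9.375 + 56.25 = 65.625
E[N²] = Var(N) + E[N]² = 8.3333333 + 4 = 12.333333
E[Z] = 65.625 + 12.333333 = 77.958333

77.958333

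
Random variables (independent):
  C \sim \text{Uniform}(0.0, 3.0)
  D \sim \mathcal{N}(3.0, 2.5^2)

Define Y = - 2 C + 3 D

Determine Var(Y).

For independent RVs: Var(aX + bY) = a²Var(X) + b²Var(Y)
Var(C) = 0.75
Var(D) = 6.25
Var(Y) = (-2)²*0.75 + 3²*6.25
= 4*0.75 + 9*6.25 = 59.25

59.25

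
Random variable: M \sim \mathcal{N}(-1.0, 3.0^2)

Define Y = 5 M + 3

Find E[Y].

For Y = 5M + 3:
E[Y] = 5 * E[M] + 3
E[M] = -1.0 = -1
E[Y] = 5 * (-1) + 3 = -2

-2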